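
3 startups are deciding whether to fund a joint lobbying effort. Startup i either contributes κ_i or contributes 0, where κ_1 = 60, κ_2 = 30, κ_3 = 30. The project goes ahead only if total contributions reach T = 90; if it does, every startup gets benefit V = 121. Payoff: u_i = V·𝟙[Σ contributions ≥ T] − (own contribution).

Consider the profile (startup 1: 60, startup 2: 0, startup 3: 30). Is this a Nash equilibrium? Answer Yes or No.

Yes

Total = 90 ≥ 90: provided.
Startup 1 (pledges 60, payoff 61): dropping to 0 → total 30, payoff 0. No gain.
Startup 2 (pledges 0, payoff 121): pledging 30 → total 120, payoff 91. No gain.
Startup 3 (pledges 30, payoff 91): dropping to 0 → total 60, payoff 0. No gain.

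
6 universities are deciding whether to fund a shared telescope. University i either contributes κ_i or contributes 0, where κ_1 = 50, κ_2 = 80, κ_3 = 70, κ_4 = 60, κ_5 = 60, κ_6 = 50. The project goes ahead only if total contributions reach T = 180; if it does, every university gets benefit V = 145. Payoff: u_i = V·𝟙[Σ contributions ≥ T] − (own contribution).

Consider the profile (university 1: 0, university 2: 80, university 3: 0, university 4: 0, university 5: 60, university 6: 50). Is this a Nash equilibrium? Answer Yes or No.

Yes

Total = 190 ≥ 180: provided.
University 1 (pledges 0, payoff 145): pledging 50 → total 240, payoff 95. No gain.
University 2 (pledges 80, payoff 65): dropping to 0 → total 110, payoff 0. No gain.
University 3 (pledges 0, payoff 145): pledging 70 → total 260, payoff 75. No gain.
University 4 (pledges 0, payoff 145): pledging 60 → total 250, payoff 85. No gain.
University 5 (pledges 60, payoff 85): dropping to 0 → total 130, payoff 0. No gain.
University 6 (pledges 50, payoff 95): dropping to 0 → total 140, payoff 0. No gain.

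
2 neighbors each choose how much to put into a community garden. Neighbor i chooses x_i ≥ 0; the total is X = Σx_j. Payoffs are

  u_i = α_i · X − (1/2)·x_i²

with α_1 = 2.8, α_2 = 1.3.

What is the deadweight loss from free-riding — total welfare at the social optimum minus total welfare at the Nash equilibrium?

4.765

Neighbor i's FOC: ∂u_i/∂x_i = α_i − x_i = 0, so x_i* = α_i.
NE contributions = (2.8, 1.3); X = 4.1.
W^NE = (Σα)·X − ½Σα_i² = 4.1² − ½·9.53 = 12.045.
Planner sets x_i = Σα_j = 4.1 for every i, so X^SO = 2·4.1 = 8.2.
W^SO = (Σα)·X^SO − ½·2·(Σα)² = (2/2)·4.1² = 16.81.
Deadweight loss = W^SO − W^NE = 4.765.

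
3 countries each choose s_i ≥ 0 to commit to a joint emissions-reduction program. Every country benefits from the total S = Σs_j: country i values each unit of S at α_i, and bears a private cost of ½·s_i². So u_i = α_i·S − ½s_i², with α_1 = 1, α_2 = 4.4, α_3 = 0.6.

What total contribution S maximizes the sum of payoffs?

18

Planner FOC: ∂(Σu_j)/∂s_i = (Σα_j) − s_i = 0, so s_i^SO = Σα_j = 6 for every i; S^SO = 18.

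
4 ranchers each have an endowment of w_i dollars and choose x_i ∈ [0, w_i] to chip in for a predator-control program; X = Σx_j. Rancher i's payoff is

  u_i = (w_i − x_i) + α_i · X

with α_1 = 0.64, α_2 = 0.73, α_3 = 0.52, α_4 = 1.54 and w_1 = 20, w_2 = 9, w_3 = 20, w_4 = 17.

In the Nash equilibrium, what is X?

17

∂u_i/∂x_i = α_i − 1, so rancher i contributes w_i if α_i > 1, else 0.
α_i > 1 for i ∈ {4}; NE contributions (0, 0, 0, 17), X = 17.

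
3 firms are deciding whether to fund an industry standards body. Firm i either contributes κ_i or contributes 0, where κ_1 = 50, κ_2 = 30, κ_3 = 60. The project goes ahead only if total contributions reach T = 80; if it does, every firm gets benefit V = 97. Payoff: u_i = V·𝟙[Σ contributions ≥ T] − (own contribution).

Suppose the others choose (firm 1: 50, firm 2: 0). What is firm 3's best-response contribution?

60

Others' total = 50. Contributing 60 brings total to 110 ≥ 80: gain V − κ_3 = 37.
Best response: 60.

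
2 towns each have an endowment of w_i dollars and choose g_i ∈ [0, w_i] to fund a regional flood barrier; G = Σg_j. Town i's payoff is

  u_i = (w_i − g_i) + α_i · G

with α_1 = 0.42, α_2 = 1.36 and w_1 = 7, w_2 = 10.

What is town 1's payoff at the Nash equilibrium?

11.2

∂u_i/∂g_i = α_i − 1, so town i contributes w_i if α_i > 1, else 0.
α_i > 1 for i ∈ {2}; NE contributions (0, 10), G = 10.
u_1 = (7 − 0) + 0.42·10 = 11.2.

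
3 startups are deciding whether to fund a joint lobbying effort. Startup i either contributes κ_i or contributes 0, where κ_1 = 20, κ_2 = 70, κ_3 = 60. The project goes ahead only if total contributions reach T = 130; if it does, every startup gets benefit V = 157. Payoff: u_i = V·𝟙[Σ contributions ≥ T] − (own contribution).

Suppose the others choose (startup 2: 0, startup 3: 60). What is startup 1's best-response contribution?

0

Others' total = 60. Even contributing 20 gives 80 < 130: no benefit either way.
Best response: 0.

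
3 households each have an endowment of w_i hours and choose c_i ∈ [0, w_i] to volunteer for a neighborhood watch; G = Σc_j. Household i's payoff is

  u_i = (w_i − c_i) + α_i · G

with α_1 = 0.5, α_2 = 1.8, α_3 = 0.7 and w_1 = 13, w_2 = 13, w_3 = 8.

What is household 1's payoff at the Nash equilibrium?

19.5

∂u_i/∂c_i = α_i − 1, so household i contributes w_i if α_i > 1, else 0.
α_i > 1 for i ∈ {2}; NE contributions (0, 13, 0), G = 13.
u_1 = (13 − 0) + 0.5·13 = 19.5.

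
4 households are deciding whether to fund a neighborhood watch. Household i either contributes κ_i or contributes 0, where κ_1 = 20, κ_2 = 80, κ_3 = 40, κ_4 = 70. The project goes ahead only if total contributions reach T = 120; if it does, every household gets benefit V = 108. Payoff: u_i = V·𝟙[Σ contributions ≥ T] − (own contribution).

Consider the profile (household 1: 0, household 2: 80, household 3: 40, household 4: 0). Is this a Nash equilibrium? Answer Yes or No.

Yes

Total = 120 ≥ 120: provided.
Household 1 (pledges 0, payoff 108): pledging 20 → total 140, payoff 88. No gain.
Household 2 (pledges 80, payoff 28): dropping to 0 → total 40, payoff 0. No gain.
Household 3 (pledges 40, payoff 68): dropping to 0 → total 80, payoff 0. No gain.
Household 4 (pledges 0, payoff 108): pledging 70 → total 190, payoff 38. No gain.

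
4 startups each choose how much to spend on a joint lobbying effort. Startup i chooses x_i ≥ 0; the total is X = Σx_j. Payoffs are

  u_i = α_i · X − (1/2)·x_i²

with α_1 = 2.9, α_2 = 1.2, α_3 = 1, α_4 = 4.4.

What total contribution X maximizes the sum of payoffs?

Planner FOC: ∂(Σu_j)/∂x_i = (Σα_j) − x_i = 0, so x_i^SO = Σα_j = 9.5 for every i; X^SO = 38.

38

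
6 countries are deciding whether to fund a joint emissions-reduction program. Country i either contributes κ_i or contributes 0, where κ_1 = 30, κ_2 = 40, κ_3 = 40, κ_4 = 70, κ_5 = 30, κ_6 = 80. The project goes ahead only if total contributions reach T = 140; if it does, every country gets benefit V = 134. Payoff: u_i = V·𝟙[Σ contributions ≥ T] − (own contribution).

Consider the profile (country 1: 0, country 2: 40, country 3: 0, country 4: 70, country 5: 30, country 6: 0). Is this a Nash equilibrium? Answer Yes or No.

Yes

Total = 140 ≥ 140: provided.
Country 1 (pledges 0, payoff 134): pledging 30 → total 170, payoff 104. No gain.
Country 2 (pledges 40, payoff 94): dropping to 0 → total 100, payoff 0. No gain.
Country 3 (pledges 0, payoff 134): pledging 40 → total 180, payoff 94. No gain.
Country 4 (pledges 70, payoff 64): dropping to 0 → total 70, payoff 0. No gain.
Country 5 (pledges 30, payoff 104): dropping to 0 → total 110, payoff 0. No gain.
Country 6 (pledges 0, payoff 134): pledging 80 → total 220, payoff 54. No gain.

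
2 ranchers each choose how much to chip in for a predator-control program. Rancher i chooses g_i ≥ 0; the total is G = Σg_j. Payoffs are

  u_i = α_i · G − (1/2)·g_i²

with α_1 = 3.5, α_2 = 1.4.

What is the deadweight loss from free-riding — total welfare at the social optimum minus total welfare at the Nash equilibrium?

Rancher i's FOC: ∂u_i/∂g_i = α_i − g_i = 0, so g_i* = α_i.
NE contributions = (3.5, 1.4); G = 4.9.
W^NE = (Σα)·G − ½Σα_i² = 4.9² − ½·14.21 = 16.905.
Planner sets g_i = Σα_j = 4.9 for every i, so G^SO = 2·4.9 = 9.8.
W^SO = (Σα)·G^SO − ½·2·(Σα)² = (2/2)·4.9² = 24.01.
Deadweight loss = W^SO − W^NE = 7.105.

7.105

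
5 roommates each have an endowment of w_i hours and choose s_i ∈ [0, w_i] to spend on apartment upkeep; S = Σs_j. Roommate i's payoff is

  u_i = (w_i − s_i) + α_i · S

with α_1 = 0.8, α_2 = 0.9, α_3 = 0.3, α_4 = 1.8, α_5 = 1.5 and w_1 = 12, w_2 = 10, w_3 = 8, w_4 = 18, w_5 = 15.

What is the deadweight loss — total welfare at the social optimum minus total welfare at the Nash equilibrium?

∂u_i/∂s_i = α_i − 1, so roommate i contributes w_i if α_i > 1, else 0.
α_i > 1 for i ∈ {4, 5}; NE contributions (0, 0, 0, 18, 15), S = 33.
W^NE = Σw_i − S^NE + (Σα_i)·S^NE = 63 + 4.3·33 = 204.9.
Planner: ∂(Σu_j)/∂s_i = Σα_j − 1 = 4.3 > 0, so everyone contributes w_i; S^SO = 63, W^SO = 63 + 4.3·63 = 333.9.
Deadweight loss = 129.

129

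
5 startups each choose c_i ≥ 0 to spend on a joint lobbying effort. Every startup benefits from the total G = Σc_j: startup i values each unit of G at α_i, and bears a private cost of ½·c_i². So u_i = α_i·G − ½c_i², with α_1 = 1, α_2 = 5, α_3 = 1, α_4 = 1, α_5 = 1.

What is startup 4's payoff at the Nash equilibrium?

8.5

Startup i's FOC: ∂u_i/∂c_i = α_i − c_i = 0, so c_i* = α_i.
NE contributions = (1, 5, 1, 1, 1); G = 9.
u_4 = α_4·G − ½·(c_4)² = 1·9 − ½·1² = 8.5.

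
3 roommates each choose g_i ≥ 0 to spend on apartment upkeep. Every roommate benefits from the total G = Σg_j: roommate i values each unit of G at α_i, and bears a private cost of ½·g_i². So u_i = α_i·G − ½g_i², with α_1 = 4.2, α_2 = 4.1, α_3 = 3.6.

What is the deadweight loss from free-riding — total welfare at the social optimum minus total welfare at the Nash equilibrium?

Roommate i's FOC: ∂u_i/∂g_i = α_i − g_i = 0, so g_i* = α_i.
NE contributions = (4.2, 4.1, 3.6); G = 11.9.
W^NE = (Σα)·G − ½Σα_i² = 11.9² − ½·47.41 = 117.905.
Planner sets g_i = Σα_j = 11.9 for every i, so G^SO = 3·11.9 = 35.7.
W^SO = (Σα)·G^SO − ½·3·(Σα)² = (3/2)·11.9² = 212.415.
Deadweight loss = W^SO − W^NE = 94.51.

94.51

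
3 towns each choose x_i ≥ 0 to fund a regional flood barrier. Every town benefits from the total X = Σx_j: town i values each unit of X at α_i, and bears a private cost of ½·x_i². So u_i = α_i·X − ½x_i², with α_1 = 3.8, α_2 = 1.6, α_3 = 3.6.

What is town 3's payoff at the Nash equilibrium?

Town i's FOC: ∂u_i/∂x_i = α_i − x_i = 0, so x_i* = α_i.
NE contributions = (3.8, 1.6, 3.6); X = 9.
u_3 = α_3·X − ½·(x_3)² = 3.6·9 − ½·3.6² = 25.92.

25.92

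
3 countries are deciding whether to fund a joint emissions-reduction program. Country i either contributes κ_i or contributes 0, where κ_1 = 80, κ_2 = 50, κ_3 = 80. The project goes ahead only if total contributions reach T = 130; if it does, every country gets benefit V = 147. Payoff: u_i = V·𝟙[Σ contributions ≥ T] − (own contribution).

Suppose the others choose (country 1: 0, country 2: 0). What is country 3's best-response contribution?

0

Others' total = 0. Even contributing 80 gives 80 < 130: no benefit either way.
Best response: 0.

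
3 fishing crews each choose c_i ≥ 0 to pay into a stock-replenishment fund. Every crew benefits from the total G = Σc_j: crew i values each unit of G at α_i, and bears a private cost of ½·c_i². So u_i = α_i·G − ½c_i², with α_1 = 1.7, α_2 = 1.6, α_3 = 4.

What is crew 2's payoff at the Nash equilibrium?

10.4

Crew i's FOC: ∂u_i/∂c_i = α_i − c_i = 0, so c_i* = α_i.
NE contributions = (1.7, 1.6, 4); G = 7.3.
u_2 = α_2·G − ½·(c_2)² = 1.6·7.3 − ½·1.6² = 10.4.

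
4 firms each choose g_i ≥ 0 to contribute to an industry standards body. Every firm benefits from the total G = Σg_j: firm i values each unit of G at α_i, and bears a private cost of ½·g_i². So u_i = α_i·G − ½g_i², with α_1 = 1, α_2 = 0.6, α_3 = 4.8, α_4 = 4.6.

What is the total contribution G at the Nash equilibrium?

Firm i's FOC: ∂u_i/∂g_i = α_i − g_i = 0, so g_i* = α_i.
NE contributions = (1, 0.6, 4.8, 4.6); G = 11.

11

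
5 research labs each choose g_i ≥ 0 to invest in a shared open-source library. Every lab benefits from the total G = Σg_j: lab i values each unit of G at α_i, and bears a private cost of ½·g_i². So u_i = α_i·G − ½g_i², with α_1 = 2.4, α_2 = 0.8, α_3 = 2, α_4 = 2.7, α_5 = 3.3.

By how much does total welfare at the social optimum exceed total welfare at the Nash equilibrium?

Lab i's FOC: ∂u_i/∂g_i = α_i − g_i = 0, so g_i* = α_i.
NE contributions = (2.4, 0.8, 2, 2.7, 3.3); G = 11.2.
W^NE = (Σα)·G − ½Σα_i² = 11.2² − ½·28.58 = 111.15.
Planner sets g_i = Σα_j = 11.2 for every i, so G^SO = 5·11.2 = 56.
W^SO = (Σα)·G^SO − ½·5·(Σα)² = (5/2)·11.2² = 313.6.
Deadweight loss = W^SO − W^NE = 202.45.

202.45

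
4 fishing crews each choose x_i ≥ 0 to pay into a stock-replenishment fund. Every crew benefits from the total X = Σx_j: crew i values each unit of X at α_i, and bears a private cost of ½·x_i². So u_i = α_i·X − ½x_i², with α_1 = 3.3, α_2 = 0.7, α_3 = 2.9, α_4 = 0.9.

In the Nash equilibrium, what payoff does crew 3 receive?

18.415

Crew i's FOC: ∂u_i/∂x_i = α_i − x_i = 0, so x_i* = α_i.
NE contributions = (3.3, 0.7, 2.9, 0.9); X = 7.8.
u_3 = α_3·X − ½·(x_3)² = 2.9·7.8 − ½·2.9² = 18.415.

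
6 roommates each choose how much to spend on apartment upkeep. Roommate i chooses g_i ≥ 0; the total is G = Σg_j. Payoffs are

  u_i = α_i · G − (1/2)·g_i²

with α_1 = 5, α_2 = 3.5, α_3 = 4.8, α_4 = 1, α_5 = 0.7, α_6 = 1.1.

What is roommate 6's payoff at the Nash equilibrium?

Roommate i's FOC: ∂u_i/∂g_i = α_i − g_i = 0, so g_i* = α_i.
NE contributions = (5, 3.5, 4.8, 1, 0.7, 1.1); G = 16.1.
u_6 = α_6·G − ½·(g_6)² = 1.1·16.1 − ½·1.1² = 17.105.

17.105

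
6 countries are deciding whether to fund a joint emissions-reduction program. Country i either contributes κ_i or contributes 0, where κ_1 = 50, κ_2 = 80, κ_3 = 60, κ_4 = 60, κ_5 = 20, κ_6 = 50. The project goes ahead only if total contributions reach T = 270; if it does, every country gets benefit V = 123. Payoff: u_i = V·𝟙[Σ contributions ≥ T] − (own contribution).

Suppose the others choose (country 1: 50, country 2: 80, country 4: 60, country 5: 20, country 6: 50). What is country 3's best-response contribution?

60

Others' total = 260. Contributing 60 brings total to 320 ≥ 270: gain V − κ_3 = 63.
Best response: 60.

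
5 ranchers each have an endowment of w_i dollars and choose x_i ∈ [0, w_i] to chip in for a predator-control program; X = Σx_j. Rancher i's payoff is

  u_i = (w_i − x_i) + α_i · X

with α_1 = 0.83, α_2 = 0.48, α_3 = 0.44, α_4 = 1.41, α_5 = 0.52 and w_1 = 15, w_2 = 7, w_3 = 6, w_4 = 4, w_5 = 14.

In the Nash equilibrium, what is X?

4

∂u_i/∂x_i = α_i − 1, so rancher i contributes w_i if α_i > 1, else 0.
α_i > 1 for i ∈ {4}; NE contributions (0, 0, 0, 4, 0), X = 4.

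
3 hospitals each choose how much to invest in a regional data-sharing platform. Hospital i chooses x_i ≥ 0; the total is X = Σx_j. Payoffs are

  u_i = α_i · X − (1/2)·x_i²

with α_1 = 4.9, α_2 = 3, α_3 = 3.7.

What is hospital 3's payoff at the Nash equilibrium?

Hospital i's FOC: ∂u_i/∂x_i = α_i − x_i = 0, so x_i* = α_i.
NE contributions = (4.9, 3, 3.7); X = 11.6.
u_3 = α_3·X − ½·(x_3)² = 3.7·11.6 − ½·3.7² = 36.075.

36.075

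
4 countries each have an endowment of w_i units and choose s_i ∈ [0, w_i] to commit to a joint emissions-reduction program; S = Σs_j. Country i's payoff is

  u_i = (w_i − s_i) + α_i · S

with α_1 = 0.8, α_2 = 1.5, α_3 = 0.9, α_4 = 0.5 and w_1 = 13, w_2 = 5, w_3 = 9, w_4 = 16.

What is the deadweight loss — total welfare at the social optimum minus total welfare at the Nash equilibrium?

∂u_i/∂s_i = α_i − 1, so country i contributes w_i if α_i > 1, else 0.
α_i > 1 for i ∈ {2}; NE contributions (0, 5, 0, 0), S = 5.
W^NE = Σw_i − S^NE + (Σα_i)·S^NE = 43 + 2.7·5 = 56.5.
Planner: ∂(Σu_j)/∂s_i = Σα_j − 1 = 2.7 > 0, so everyone contributes w_i; S^SO = 43, W^SO = 43 + 2.7·43 = 159.1.
Deadweight loss = 102.6.

102.6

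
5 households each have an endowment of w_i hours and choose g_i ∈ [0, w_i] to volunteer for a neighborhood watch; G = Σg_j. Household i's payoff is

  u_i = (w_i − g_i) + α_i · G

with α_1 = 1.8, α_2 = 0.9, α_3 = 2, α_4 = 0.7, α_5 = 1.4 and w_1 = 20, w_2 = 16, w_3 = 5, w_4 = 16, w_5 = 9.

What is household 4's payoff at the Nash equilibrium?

39.8

∂u_i/∂g_i = α_i − 1, so household i contributes w_i if α_i > 1, else 0.
α_i > 1 for i ∈ {1, 3, 5}; NE contributions (20, 0, 5, 0, 9), G = 34.
u_4 = (16 − 0) + 0.7·34 = 39.8.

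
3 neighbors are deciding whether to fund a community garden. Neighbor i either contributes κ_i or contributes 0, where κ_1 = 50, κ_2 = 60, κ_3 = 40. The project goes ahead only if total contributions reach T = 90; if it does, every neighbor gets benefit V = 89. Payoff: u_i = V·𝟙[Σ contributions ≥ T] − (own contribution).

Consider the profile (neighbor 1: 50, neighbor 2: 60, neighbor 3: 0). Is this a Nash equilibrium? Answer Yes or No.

Yes

Total = 110 ≥ 90: provided.
Neighbor 1 (pledges 50, payoff 39): dropping to 0 → total 60, payoff 0. No gain.
Neighbor 2 (pledges 60, payoff 29): dropping to 0 → total 50, payoff 0. No gain.
Neighbor 3 (pledges 0, payoff 89): pledging 40 → total 150, payoff 49. No gain.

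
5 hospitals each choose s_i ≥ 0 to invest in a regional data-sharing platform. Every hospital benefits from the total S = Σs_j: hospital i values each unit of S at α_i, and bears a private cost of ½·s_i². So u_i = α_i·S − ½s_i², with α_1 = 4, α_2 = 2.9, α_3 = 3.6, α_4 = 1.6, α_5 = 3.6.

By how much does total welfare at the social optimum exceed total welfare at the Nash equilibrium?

396.18

Hospital i's FOC: ∂u_i/∂s_i = α_i − s_i = 0, so s_i* = α_i.
NE contributions = (4, 2.9, 3.6, 1.6, 3.6); S = 15.7.
W^NE = (Σα)·S − ½Σα_i² = 15.7² − ½·52.89 = 220.045.
Planner sets s_i = Σα_j = 15.7 for every i, so S^SO = 5·15.7 = 78.5.
W^SO = (Σα)·S^SO − ½·5·(Σα)² = (5/2)·15.7² = 616.225.
Deadweight loss = W^SO − W^NE = 396.18.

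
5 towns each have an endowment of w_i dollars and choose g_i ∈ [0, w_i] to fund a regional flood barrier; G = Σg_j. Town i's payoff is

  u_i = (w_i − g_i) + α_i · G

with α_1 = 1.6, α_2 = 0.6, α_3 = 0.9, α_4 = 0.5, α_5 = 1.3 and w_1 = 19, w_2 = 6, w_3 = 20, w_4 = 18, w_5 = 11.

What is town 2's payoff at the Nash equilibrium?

24

∂u_i/∂g_i = α_i − 1, so town i contributes w_i if α_i > 1, else 0.
α_i > 1 for i ∈ {1, 5}; NE contributions (19, 0, 0, 0, 11), G = 30.
u_2 = (6 − 0) + 0.6·30 = 24.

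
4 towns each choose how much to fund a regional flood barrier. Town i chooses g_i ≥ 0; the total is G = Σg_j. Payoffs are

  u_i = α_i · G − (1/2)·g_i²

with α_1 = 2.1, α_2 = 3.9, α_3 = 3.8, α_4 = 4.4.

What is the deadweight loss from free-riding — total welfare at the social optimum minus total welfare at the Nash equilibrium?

228.35

Town i's FOC: ∂u_i/∂g_i = α_i − g_i = 0, so g_i* = α_i.
NE contributions = (2.1, 3.9, 3.8, 4.4); G = 14.2.
W^NE = (Σα)·G − ½Σα_i² = 14.2² − ½·53.42 = 174.93.
Planner sets g_i = Σα_j = 14.2 for every i, so G^SO = 4·14.2 = 56.8.
W^SO = (Σα)·G^SO − ½·4·(Σα)² = (4/2)·14.2² = 403.28.
Deadweight loss = W^SO − W^NE = 228.35.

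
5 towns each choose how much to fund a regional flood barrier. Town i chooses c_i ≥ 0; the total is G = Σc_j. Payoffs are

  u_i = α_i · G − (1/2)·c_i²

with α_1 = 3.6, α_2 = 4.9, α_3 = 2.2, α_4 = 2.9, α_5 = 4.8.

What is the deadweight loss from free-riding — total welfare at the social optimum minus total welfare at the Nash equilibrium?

Town i's FOC: ∂u_i/∂c_i = α_i − c_i = 0, so c_i* = α_i.
NE contributions = (3.6, 4.9, 2.2, 2.9, 4.8); G = 18.4.
W^NE = (Σα)·G − ½Σα_i² = 18.4² − ½·73.26 = 301.93.
Planner sets c_i = Σα_j = 18.4 for every i, so G^SO = 5·18.4 = 92.
W^SO = (Σα)·G^SO − ½·5·(Σα)² = (5/2)·18.4² = 846.4.
Deadweight loss = W^SO − W^NE = 544.47.

544.47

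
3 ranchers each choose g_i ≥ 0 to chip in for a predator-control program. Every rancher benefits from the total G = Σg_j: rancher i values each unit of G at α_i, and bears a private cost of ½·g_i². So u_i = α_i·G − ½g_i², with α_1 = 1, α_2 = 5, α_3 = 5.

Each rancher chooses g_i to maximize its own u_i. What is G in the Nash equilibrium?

Rancher i's FOC: ∂u_i/∂g_i = α_i − g_i = 0, so g_i* = α_i.
NE contributions = (1, 5, 5); G = 11.

11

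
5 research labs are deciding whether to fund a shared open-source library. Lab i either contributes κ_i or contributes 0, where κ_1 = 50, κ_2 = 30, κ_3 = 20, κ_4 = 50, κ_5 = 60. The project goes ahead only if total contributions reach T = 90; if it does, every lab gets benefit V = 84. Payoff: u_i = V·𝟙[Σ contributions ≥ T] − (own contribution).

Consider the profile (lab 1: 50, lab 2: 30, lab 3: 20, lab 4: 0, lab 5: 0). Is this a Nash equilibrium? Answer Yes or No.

Yes

Total = 100 ≥ 90: provided.
Lab 1 (pledges 50, payoff 34): dropping to 0 → total 50, payoff 0. No gain.
Lab 2 (pledges 30, payoff 54): dropping to 0 → total 70, payoff 0. No gain.
Lab 3 (pledges 20, payoff 64): dropping to 0 → total 80, payoff 0. No gain.
Lab 4 (pledges 0, payoff 84): pledging 50 → total 150, payoff 34. No gain.
Lab 5 (pledges 0, payoff 84): pledging 60 → total 160, payoff 24. No gain.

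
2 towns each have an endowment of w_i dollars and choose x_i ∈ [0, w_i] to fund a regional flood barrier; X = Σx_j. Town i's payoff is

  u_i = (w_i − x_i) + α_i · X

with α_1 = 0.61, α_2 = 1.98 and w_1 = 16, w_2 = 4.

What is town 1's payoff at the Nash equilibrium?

18.44

∂u_i/∂x_i = α_i − 1, so town i contributes w_i if α_i > 1, else 0.
α_i > 1 for i ∈ {2}; NE contributions (0, 4), X = 4.
u_1 = (16 − 0) + 0.61·4 = 18.44.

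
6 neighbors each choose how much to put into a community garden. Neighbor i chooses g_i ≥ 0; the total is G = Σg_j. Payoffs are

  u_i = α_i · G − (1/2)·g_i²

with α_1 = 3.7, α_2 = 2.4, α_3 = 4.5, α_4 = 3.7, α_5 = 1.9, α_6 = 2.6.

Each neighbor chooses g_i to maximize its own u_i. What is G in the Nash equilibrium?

Neighbor i's FOC: ∂u_i/∂g_i = α_i − g_i = 0, so g_i* = α_i.
NE contributions = (3.7, 2.4, 4.5, 3.7, 1.9, 2.6); G = 18.8.

18.8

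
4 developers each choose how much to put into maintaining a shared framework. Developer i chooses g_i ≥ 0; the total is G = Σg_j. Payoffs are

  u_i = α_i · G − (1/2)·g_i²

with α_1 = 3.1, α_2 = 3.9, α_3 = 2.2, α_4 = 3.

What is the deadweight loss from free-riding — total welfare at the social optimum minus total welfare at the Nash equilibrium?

Developer i's FOC: ∂u_i/∂g_i = α_i − g_i = 0, so g_i* = α_i.
NE contributions = (3.1, 3.9, 2.2, 3); G = 12.2.
W^NE = (Σα)·G − ½Σα_i² = 12.2² − ½·38.66 = 129.51.
Planner sets g_i = Σα_j = 12.2 for every i, so G^SO = 4·12.2 = 48.8.
W^SO = (Σα)·G^SO − ½·4·(Σα)² = (4/2)·12.2² = 297.68.
Deadweight loss = W^SO − W^NE = 168.17.

168.17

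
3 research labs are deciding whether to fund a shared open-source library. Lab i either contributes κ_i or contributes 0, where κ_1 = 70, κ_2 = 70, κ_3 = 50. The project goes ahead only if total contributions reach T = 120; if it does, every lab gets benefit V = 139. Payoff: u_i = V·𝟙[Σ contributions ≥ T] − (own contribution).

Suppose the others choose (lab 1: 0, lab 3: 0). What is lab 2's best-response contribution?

0

Others' total = 0. Even contributing 70 gives 70 < 120: no benefit either way.
Best response: 0.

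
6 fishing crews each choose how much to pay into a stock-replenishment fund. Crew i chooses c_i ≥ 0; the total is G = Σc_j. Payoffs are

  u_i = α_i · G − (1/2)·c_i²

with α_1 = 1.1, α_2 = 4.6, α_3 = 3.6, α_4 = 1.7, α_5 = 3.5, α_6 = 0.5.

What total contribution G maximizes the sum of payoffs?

Planner FOC: ∂(Σu_j)/∂c_i = (Σα_j) − c_i = 0, so c_i^SO = Σα_j = 15 for every i; G^SO = 90.

90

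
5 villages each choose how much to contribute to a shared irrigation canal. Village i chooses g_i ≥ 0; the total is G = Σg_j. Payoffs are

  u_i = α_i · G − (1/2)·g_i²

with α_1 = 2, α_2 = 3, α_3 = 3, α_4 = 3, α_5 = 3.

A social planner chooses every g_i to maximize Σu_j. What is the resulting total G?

70

Planner FOC: ∂(Σu_j)/∂g_i = (Σα_j) − g_i = 0, so g_i^SO = Σα_j = 14 for every i; G^SO = 70.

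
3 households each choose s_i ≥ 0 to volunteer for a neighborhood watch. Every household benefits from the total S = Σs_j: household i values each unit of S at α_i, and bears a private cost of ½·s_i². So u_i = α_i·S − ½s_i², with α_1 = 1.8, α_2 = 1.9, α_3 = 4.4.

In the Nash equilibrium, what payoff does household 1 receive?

12.96

Household i's FOC: ∂u_i/∂s_i = α_i − s_i = 0, so s_i* = α_i.
NE contributions = (1.8, 1.9, 4.4); S = 8.1.
u_1 = α_1·S − ½·(s_1)² = 1.8·8.1 − ½·1.8² = 12.96.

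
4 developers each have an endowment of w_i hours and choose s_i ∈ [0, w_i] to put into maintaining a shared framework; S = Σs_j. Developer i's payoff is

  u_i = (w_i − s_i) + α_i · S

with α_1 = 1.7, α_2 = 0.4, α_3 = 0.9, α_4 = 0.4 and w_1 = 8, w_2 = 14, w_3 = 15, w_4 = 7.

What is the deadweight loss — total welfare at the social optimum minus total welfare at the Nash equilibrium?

86.4

∂u_i/∂s_i = α_i − 1, so developer i contributes w_i if α_i > 1, else 0.
α_i > 1 for i ∈ {1}; NE contributions (8, 0, 0, 0), S = 8.
W^NE = Σw_i − S^NE + (Σα_i)·S^NE = 44 + 2.4·8 = 63.2.
Planner: ∂(Σu_j)/∂s_i = Σα_j − 1 = 2.4 > 0, so everyone contributes w_i; S^SO = 44, W^SO = 44 + 2.4·44 = 149.6.
Deadweight loss = 86.4.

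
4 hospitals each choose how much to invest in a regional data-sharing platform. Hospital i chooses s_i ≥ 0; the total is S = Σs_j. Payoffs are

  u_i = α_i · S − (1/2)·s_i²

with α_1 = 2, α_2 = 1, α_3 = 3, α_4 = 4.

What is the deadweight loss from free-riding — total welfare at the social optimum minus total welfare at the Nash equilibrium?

115

Hospital i's FOC: ∂u_i/∂s_i = α_i − s_i = 0, so s_i* = α_i.
NE contributions = (2, 1, 3, 4); S = 10.
W^NE = (Σα)·S − ½Σα_i² = 10² − ½·30 = 85.
Planner sets s_i = Σα_j = 10 for every i, so S^SO = 4·10 = 40.
W^SO = (Σα)·S^SO − ½·4·(Σα)² = (4/2)·10² = 200.
Deadweight loss = W^SO − W^NE = 115.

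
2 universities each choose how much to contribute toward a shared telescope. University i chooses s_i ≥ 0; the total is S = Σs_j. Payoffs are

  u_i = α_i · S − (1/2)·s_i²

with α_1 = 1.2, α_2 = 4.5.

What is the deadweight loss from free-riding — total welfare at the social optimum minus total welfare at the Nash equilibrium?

10.845

University i's FOC: ∂u_i/∂s_i = α_i − s_i = 0, so s_i* = α_i.
NE contributions = (1.2, 4.5); S = 5.7.
W^NE = (Σα)·S − ½Σα_i² = 5.7² − ½·21.69 = 21.645.
Planner sets s_i = Σα_j = 5.7 for every i, so S^SO = 2·5.7 = 11.4.
W^SO = (Σα)·S^SO − ½·2·(Σα)² = (2/2)·5.7² = 32.49.
Deadweight loss = W^SO − W^NE = 10.845.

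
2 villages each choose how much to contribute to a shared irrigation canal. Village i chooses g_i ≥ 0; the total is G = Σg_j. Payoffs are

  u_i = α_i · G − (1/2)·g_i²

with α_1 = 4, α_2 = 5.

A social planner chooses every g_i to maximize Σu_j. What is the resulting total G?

Planner FOC: ∂(Σu_j)/∂g_i = (Σα_j) − g_i = 0, so g_i^SO = Σα_j = 9 for every i; G^SO = 18.

18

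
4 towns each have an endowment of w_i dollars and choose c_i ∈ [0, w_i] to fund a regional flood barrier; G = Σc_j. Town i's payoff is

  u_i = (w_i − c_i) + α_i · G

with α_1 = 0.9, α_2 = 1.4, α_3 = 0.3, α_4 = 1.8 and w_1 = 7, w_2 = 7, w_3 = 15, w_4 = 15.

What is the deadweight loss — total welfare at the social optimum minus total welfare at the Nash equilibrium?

∂u_i/∂c_i = α_i − 1, so town i contributes w_i if α_i > 1, else 0.
α_i > 1 for i ∈ {2, 4}; NE contributions (0, 7, 0, 15), G = 22.
W^NE = Σw_i − G^NE + (Σα_i)·G^NE = 44 + 3.4·22 = 118.8.
Planner: ∂(Σu_j)/∂c_i = Σα_j − 1 = 3.4 > 0, so everyone contributes w_i; G^SO = 44, W^SO = 44 + 3.4·44 = 193.6.
Deadweight loss = 74.8.

74.8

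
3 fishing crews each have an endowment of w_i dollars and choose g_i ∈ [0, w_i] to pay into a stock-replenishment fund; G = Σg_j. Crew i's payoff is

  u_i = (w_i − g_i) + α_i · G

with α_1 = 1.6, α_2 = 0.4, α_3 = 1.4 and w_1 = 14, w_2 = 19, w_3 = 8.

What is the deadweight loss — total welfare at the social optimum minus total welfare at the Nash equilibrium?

45.6

∂u_i/∂g_i = α_i − 1, so crew i contributes w_i if α_i > 1, else 0.
α_i > 1 for i ∈ {1, 3}; NE contributions (14, 0, 8), G = 22.
W^NE = Σw_i − G^NE + (Σα_i)·G^NE = 41 + 2.4·22 = 93.8.
Planner: ∂(Σu_j)/∂g_i = Σα_j − 1 = 2.4 > 0, so everyone contributes w_i; G^SO = 41, W^SO = 41 + 2.4·41 = 139.4.
Deadweight loss = 45.6.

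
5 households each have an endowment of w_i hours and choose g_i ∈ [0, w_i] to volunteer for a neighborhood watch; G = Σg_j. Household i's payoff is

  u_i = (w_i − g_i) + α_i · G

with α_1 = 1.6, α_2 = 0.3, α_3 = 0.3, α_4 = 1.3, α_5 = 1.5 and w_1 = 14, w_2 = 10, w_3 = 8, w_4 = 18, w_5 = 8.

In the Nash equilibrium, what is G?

∂u_i/∂g_i = α_i − 1, so household i contributes w_i if α_i > 1, else 0.
α_i > 1 for i ∈ {1, 4, 5}; NE contributions (14, 0, 0, 18, 8), G = 40.

40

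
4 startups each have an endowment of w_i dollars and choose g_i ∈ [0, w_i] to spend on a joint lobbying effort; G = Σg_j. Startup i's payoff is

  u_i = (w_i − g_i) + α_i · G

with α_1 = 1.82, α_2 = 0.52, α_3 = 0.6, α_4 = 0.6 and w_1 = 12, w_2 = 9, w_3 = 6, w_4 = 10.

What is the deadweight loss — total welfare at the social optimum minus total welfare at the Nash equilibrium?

63.5

∂u_i/∂g_i = α_i − 1, so startup i contributes w_i if α_i > 1, else 0.
α_i > 1 for i ∈ {1}; NE contributions (12, 0, 0, 0), G = 12.
W^NE = Σw_i − G^NE + (Σα_i)·G^NE = 37 + 2.54·12 = 67.48.
Planner: ∂(Σu_j)/∂g_i = Σα_j − 1 = 2.54 > 0, so everyone contributes w_i; G^SO = 37, W^SO = 37 + 2.54·37 = 130.98.
Deadweight loss = 63.5.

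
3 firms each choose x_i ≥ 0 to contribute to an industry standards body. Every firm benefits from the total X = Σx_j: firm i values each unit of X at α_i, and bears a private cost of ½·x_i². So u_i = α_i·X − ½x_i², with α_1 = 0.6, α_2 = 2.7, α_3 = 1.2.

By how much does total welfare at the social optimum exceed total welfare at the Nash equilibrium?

14.67

Firm i's FOC: ∂u_i/∂x_i = α_i − x_i = 0, so x_i* = α_i.
NE contributions = (0.6, 2.7, 1.2); X = 4.5.
W^NE = (Σα)·X − ½Σα_i² = 4.5² − ½·9.09 = 15.705.
Planner sets x_i = Σα_j = 4.5 for every i, so X^SO = 3·4.5 = 13.5.
W^SO = (Σα)·X^SO − ½·3·(Σα)² = (3/2)·4.5² = 30.375.
Deadweight loss = W^SO − W^NE = 14.67.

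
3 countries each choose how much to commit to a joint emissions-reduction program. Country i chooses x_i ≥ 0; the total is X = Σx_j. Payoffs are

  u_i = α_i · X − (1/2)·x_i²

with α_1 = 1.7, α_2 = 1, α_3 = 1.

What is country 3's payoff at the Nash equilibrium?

Country i's FOC: ∂u_i/∂x_i = α_i − x_i = 0, so x_i* = α_i.
NE contributions = (1.7, 1, 1); X = 3.7.
u_3 = α_3·X − ½·(x_3)² = 1·3.7 − ½·1² = 3.2.

3.2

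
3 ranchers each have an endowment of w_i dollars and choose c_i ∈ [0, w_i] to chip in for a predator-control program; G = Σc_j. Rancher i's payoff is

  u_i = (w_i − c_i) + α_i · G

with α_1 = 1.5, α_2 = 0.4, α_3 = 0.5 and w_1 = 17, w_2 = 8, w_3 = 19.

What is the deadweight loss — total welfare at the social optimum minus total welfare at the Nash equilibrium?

∂u_i/∂c_i = α_i − 1, so rancher i contributes w_i if α_i > 1, else 0.
α_i > 1 for i ∈ {1}; NE contributions (17, 0, 0), G = 17.
W^NE = Σw_i − G^NE + (Σα_i)·G^NE = 44 + 1.4·17 = 67.8.
Planner: ∂(Σu_j)/∂c_i = Σα_j − 1 = 1.4 > 0, so everyone contributes w_i; G^SO = 44, W^SO = 44 + 1.4·44 = 105.6.
Deadweight loss = 37.8.

37.8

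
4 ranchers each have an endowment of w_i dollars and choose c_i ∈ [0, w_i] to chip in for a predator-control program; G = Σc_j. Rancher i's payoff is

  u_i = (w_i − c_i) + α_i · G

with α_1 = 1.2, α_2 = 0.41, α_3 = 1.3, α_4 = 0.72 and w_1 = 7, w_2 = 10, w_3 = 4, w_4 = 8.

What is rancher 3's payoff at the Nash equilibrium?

∂u_i/∂c_i = α_i − 1, so rancher i contributes w_i if α_i > 1, else 0.
α_i > 1 for i ∈ {1, 3}; NE contributions (7, 0, 4, 0), G = 11.
u_3 = (4 − 4) + 1.3·11 = 14.3.

14.3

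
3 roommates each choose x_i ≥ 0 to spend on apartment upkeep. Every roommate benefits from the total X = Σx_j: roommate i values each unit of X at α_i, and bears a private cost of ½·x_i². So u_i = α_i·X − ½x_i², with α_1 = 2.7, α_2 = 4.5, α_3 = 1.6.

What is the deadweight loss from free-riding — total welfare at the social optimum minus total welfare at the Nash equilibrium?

53.77

Roommate i's FOC: ∂u_i/∂x_i = α_i − x_i = 0, so x_i* = α_i.
NE contributions = (2.7, 4.5, 1.6); X = 8.8.
W^NE = (Σα)·X − ½Σα_i² = 8.8² − ½·30.1 = 62.39.
Planner sets x_i = Σα_j = 8.8 for every i, so X^SO = 3·8.8 = 26.4.
W^SO = (Σα)·X^SO − ½·3·(Σα)² = (3/2)·8.8² = 116.16.
Deadweight loss = W^SO − W^NE = 53.77.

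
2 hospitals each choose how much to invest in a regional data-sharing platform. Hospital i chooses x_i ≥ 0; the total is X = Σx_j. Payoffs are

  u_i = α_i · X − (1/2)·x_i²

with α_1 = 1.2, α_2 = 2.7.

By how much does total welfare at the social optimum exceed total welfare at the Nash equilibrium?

4.365

Hospital i's FOC: ∂u_i/∂x_i = α_i − x_i = 0, so x_i* = α_i.
NE contributions = (1.2, 2.7); X = 3.9.
W^NE = (Σα)·X − ½Σα_i² = 3.9² − ½·8.73 = 10.845.
Planner sets x_i = Σα_j = 3.9 for every i, so X^SO = 2·3.9 = 7.8.
W^SO = (Σα)·X^SO − ½·2·(Σα)² = (2/2)·3.9² = 15.21.
Deadweight loss = W^SO − W^NE = 4.365.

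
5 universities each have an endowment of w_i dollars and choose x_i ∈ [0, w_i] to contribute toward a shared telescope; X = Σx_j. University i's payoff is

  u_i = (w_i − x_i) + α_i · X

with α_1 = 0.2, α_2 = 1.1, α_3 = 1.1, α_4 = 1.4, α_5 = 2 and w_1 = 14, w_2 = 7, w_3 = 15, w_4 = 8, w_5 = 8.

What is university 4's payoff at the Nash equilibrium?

53.2

∂u_i/∂x_i = α_i − 1, so university i contributes w_i if α_i > 1, else 0.
α_i > 1 for i ∈ {2, 3, 4, 5}; NE contributions (0, 7, 15, 8, 8), X = 38.
u_4 = (8 − 8) + 1.4·38 = 53.2.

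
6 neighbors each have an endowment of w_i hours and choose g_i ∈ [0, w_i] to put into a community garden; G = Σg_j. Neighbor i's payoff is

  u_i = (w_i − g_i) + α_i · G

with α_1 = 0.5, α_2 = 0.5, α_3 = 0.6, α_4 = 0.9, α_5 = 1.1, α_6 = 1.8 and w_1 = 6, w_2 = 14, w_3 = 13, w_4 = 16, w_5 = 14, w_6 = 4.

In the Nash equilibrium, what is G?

∂u_i/∂g_i = α_i − 1, so neighbor i contributes w_i if α_i > 1, else 0.
α_i > 1 for i ∈ {5, 6}; NE contributions (0, 0, 0, 0, 14, 4), G = 18.

18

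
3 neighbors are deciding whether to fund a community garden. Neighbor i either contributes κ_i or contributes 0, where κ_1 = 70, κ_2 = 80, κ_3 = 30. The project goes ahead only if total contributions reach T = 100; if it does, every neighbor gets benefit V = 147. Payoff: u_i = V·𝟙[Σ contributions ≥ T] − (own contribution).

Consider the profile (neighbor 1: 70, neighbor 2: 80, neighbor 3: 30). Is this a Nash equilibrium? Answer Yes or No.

Total = 180 ≥ 100: provided.
Neighbor 1 (pledges 70, payoff 77): dropping to 0 → total 110, payoff 147. Profitable deviation.

No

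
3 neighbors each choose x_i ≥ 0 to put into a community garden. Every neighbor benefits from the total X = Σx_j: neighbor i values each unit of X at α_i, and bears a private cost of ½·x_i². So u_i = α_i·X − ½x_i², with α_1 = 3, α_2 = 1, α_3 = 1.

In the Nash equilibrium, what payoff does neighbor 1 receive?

10.5

Neighbor i's FOC: ∂u_i/∂x_i = α_i − x_i = 0, so x_i* = α_i.
NE contributions = (3, 1, 1); X = 5.
u_1 = α_1·X − ½·(x_1)² = 3·5 − ½·3² = 10.5.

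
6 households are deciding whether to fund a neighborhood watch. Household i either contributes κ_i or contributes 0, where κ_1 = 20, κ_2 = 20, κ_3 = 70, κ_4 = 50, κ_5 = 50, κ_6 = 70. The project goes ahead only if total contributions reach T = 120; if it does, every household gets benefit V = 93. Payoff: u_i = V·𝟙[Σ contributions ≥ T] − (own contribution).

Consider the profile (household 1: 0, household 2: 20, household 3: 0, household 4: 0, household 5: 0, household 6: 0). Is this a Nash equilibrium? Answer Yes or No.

No

Total = 20 < 120: not provided.
Household 1 (pledges 0, payoff 0): pledging 20 → total 40, payoff -20. No gain.
Household 2 (pledges 20, payoff -20): dropping to 0 → total 0, payoff 0. Profitable deviation.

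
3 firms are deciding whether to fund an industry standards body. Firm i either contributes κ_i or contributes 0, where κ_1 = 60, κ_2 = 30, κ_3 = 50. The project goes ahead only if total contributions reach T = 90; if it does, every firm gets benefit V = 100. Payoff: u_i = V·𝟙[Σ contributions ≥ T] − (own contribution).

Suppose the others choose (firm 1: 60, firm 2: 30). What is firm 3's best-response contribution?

Others' total = 90 ≥ 90; contributing adds cost 50 for no extra benefit.
Best response: 0.

0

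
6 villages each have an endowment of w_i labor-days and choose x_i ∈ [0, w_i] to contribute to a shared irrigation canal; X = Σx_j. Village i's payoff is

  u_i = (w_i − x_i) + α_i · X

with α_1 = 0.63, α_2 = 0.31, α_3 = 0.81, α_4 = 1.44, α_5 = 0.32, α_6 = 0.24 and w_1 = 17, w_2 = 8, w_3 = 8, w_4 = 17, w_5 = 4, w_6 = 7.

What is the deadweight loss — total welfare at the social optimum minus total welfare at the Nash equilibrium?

121

∂u_i/∂x_i = α_i − 1, so village i contributes w_i if α_i > 1, else 0.
α_i > 1 for i ∈ {4}; NE contributions (0, 0, 0, 17, 0, 0), X = 17.
W^NE = Σw_i − X^NE + (Σα_i)·X^NE = 61 + 2.75·17 = 107.75.
Planner: ∂(Σu_j)/∂x_i = Σα_j − 1 = 2.75 > 0, so everyone contributes w_i; X^SO = 61, W^SO = 61 + 2.75·61 = 228.75.
Deadweight loss = 121.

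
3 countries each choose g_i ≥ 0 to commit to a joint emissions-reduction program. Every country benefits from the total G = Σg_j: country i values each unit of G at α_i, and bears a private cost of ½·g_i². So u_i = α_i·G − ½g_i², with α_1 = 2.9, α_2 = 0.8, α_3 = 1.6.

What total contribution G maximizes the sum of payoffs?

Planner FOC: ∂(Σu_j)/∂g_i = (Σα_j) − g_i = 0, so g_i^SO = Σα_j = 5.3 for every i; G^SO = 15.9.

15.9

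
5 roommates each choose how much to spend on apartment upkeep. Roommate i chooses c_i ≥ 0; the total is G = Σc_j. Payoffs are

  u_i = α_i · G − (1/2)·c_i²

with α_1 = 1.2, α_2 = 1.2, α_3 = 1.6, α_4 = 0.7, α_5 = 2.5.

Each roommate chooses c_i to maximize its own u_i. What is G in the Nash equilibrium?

7.2

Roommate i's FOC: ∂u_i/∂c_i = α_i − c_i = 0, so c_i* = α_i.
NE contributions = (1.2, 1.2, 1.6, 0.7, 2.5); G = 7.2.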